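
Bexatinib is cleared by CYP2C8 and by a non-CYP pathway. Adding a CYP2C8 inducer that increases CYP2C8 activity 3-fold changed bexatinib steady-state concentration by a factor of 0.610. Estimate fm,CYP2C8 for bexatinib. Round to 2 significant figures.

0.32

Write x for the fraction cleared via CYP2C8. The observed steady-state concentration change means clearance rose to 1/0.610 = 1.639 of baseline.
Setting x·3 + (1 − x) = 1.639 and solving: x = (1.639 − 1)/(3 − 1) = 0.32.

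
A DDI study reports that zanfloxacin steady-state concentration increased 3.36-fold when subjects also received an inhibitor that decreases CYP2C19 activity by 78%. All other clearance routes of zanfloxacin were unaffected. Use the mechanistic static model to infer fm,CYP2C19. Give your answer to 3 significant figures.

CL'/CL = 1 / 3.36 = 0.2976
0.22·fm + (1 − fm) = 0.2976
fm = (0.2976 − 1) / (0.22 − 1) = 0.900

0.900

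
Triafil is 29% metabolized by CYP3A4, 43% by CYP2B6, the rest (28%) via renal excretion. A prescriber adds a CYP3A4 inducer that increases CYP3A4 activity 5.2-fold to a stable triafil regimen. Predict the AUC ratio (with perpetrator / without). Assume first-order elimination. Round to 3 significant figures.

The CYP3A4 pathway (29% of clearance) is boosted to 5.2× activity: 0.29 × 5.2 = 1.508.
CYP2B6 (43%) and the residual 28% are unaffected.
New clearance relative to baseline: 1.508 + 0.43 + 0.28 = 2.218.
AUC is inversely proportional to clearance, so the fold-change is 1 / 2.218 = 0.451.

0.451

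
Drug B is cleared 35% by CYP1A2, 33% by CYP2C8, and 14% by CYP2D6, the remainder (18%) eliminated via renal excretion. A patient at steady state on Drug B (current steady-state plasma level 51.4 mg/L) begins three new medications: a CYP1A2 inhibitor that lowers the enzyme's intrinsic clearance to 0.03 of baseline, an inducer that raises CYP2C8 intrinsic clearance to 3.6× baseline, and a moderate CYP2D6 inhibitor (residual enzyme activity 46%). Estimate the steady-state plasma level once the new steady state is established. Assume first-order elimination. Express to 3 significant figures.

35.6 mg/L

The CYP1A2 pathway (35% of clearance) is reduced to 0.03× activity: 0.35 × 0.03 = 0.0105.
The CYP2C8 pathway (33% of clearance) increases to 3.6× activity: 0.33 × 3.6 = 1.188.
The CYP2D6 pathway (14% of clearance) drops to 0.46× activity: 0.14 × 0.46 = 0.0644.
The remaining 18% of clearance is unaffected.
Relative clearance = 0.0105 + 1.188 + 0.0644 + 0.18 = 1.4429.
Steady-state plasma level ∝ 1/CL: new value = 51.4 / 1.4429 = 35.6 mg/L.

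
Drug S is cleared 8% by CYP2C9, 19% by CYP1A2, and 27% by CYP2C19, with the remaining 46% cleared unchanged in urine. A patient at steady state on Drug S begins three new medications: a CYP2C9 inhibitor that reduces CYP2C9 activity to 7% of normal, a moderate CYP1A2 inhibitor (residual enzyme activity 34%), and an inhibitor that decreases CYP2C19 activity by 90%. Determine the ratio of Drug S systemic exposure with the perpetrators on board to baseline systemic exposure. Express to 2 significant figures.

1.8

The CYP2C9 pathway (8% of clearance) falls to 0.07× activity: 0.08 × 0.07 = 0.0056.
The CYP1A2 pathway (19% of clearance) is reduced to 0.34× activity: 0.19 × 0.34 = 0.0646.
The CYP2C19 pathway (27% of clearance) is reduced to 0.1× activity: 0.27 × 0.1 = 0.027.
The remaining 46% of clearance is unaffected.
CL_new/CL_old = 0.0056 + 0.0646 + 0.027 + 0.46 = 0.5572.
Net systemic exposure ratio = 1 / 0.5572 = 1.8.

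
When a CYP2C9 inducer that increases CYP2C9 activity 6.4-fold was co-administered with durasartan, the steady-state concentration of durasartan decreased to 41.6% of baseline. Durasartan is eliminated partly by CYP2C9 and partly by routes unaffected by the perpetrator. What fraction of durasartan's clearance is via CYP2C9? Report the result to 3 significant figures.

CL'/CL = 1 / 0.416 = 2.404
6.4·fm + (1 − fm) = 2.404
fm = (2.404 − 1) / (6.4 − 1) = 0.260

0.260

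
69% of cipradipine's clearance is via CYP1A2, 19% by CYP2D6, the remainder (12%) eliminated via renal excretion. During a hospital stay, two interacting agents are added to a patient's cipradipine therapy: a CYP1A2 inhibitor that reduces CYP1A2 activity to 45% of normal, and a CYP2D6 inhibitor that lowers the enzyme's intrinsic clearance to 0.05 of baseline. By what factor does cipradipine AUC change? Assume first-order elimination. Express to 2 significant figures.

2.3

The CYP1A2 pathway (69% of clearance) is reduced to 0.45× activity: 0.69 × 0.45 = 0.3105.
The CYP2D6 pathway (19% of clearance) drops to 0.05× activity: 0.19 × 0.05 = 0.0095.
Non-CYP routes (12%) are unchanged.
Relative clearance = 0.3105 + 0.0095 + 0.12 = 0.44.
Net AUC ratio = 1 / 0.44 = 2.3.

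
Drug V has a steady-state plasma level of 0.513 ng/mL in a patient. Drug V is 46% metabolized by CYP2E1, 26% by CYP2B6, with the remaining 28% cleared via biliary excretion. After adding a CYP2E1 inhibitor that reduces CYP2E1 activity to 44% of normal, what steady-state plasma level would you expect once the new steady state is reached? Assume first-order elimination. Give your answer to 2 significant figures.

0.69 ng/mL

The CYP2E1 pathway (46% of clearance) drops to 0.44× activity: 0.46 × 0.44 = 0.2024.
CYP2B6 (26%) and the residual 28% are unaffected.
CL_new/CL_old = 0.2024 + 0.26 + 0.28 = 0.7424.
Steady-state plasma level ∝ 1/CL, so new value = 0.513 / 0.7424 = 0.69 ng/mL.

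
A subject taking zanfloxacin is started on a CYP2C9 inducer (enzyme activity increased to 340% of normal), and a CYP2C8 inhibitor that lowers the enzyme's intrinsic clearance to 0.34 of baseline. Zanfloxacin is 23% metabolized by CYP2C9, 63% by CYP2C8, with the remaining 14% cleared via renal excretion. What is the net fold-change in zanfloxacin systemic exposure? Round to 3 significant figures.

CYP2C9: 0.23 × 3.4 = 0.782
CYP2C8: 0.63 × 0.34 = 0.2142
Other: 0.14 (unchanged)
New clearance relative to baseline: 0.782 + 0.2142 + 0.14 = 1.1362.
Because systemic exposure varies inversely with clearance, the combined effect is 1 / 1.1362 = 0.880.

0.880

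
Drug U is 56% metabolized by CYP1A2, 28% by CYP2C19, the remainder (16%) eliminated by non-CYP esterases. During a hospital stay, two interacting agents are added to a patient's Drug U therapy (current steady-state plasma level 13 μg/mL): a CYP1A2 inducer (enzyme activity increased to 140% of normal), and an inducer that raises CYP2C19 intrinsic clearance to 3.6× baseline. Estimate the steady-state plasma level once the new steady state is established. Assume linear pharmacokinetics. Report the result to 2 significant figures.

The CYP1A2 pathway (56% of clearance) increases to 1.4× activity: 0.56 × 1.4 = 0.784.
The CYP2C19 pathway (28% of clearance) rises to 3.6× activity: 0.28 × 3.6 = 1.008.
Non-CYP routes (16%) are unchanged.
New clearance relative to baseline: 0.784 + 1.008 + 0.16 = 1.952.
Dividing the baseline by the relative clearance: 13 / 1.952 = 6.7 μg/mL.

6.7 μg/mL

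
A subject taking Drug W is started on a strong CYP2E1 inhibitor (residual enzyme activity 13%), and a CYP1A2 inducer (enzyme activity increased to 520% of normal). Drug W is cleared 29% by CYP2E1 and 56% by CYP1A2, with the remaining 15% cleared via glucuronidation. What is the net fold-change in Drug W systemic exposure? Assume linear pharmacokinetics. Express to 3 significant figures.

The CYP2E1 pathway (29% of clearance) is reduced to 0.13× activity: 0.29 × 0.13 = 0.0377.
The CYP1A2 pathway (56% of clearance) increases to 5.2× activity: 0.56 × 5.2 = 2.912.
The remaining 15% of clearance is unaffected.
Relative clearance = 0.0377 + 2.912 + 0.15 = 3.0997.
Systemic exposure ∝ 1/CL: fold-change = 1 / 3.0997 = 0.323.

0.323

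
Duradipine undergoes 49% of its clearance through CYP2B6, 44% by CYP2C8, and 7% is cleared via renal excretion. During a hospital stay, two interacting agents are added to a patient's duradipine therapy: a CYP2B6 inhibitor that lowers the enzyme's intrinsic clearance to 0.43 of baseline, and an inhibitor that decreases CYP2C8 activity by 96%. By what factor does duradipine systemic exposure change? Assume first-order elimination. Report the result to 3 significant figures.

3.35

The CYP2B6 pathway (49% of clearance) is reduced to 0.43× activity: 0.49 × 0.43 = 0.2107.
The CYP2C8 pathway (44% of clearance) falls to 0.04× activity: 0.44 × 0.04 = 0.0176.
The remaining 7% of clearance is unaffected.
New clearance relative to baseline: 0.2107 + 0.0176 + 0.07 = 0.2983.
Systemic exposure ∝ 1/CL: fold-change = 1 / 0.2983 = 3.35.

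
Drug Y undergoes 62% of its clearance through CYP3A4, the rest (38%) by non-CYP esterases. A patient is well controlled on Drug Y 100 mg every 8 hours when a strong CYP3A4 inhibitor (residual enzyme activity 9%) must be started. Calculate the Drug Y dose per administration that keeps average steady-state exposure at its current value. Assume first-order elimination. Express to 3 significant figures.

The CYP3A4 pathway (62% of clearance) drops to 0.09× activity: 0.62 × 0.09 = 0.0558.
The remaining 38% of clearance is unaffected.
New clearance relative to baseline: 0.0558 + 0.38 = 0.4358.
Exposure is unchanged when dose changes in proportion to clearance. New dose = 100 mg × 0.4358 = 43.6 mg.

43.6 mg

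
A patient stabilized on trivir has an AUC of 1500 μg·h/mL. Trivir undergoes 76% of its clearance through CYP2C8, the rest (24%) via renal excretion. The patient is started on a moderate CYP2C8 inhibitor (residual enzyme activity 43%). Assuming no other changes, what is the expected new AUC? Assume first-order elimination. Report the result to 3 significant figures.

CYP2C8: 0.76 × 0.43 = 0.3268
Other: 0.24 (unchanged)
New clearance relative to baseline: 0.3268 + 0.24 = 0.5668.
With dosing unchanged, AUC scales as 1/CL: 1500 / 0.5668 = 2.65 × 10³ μg·h/mL.

2.65 × 10³ μg·h/mL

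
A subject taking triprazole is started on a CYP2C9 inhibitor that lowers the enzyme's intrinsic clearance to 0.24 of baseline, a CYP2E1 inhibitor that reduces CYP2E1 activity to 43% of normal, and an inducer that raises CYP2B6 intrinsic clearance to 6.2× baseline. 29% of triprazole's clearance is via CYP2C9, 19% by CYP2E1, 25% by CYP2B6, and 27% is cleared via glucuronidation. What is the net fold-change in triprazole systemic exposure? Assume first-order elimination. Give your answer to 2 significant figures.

CYP2C9: 0.29 × 0.24 = 0.0696
CYP2E1: 0.19 × 0.43 = 0.0817
CYP2B6: 0.25 × 6.2 = 1.55
Other: 0.27 (unchanged)
Relative clearance = 0.0696 + 0.0817 + 1.55 + 0.27 = 1.9713.
Systemic exposure ∝ 1/CL: fold-change = 1 / 1.9713 = 0.51.

0.51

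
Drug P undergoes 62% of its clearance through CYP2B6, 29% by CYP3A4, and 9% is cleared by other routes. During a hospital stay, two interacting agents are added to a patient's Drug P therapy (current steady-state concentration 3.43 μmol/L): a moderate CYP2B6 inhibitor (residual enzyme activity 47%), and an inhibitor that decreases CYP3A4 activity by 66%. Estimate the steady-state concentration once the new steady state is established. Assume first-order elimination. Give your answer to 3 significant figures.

The CYP2B6 pathway (62% of clearance) falls to 0.47× activity: 0.62 × 0.47 = 0.2914.
The CYP3A4 pathway (29% of clearance) is reduced to 0.34× activity: 0.29 × 0.34 = 0.0986.
Non-CYP routes (9%) are unchanged.
Relative clearance = 0.2914 + 0.0986 + 0.09 = 0.48.
Dividing the baseline by the relative clearance: 3.43 / 0.48 = 7.15 μmol/L.

7.15 μmol/L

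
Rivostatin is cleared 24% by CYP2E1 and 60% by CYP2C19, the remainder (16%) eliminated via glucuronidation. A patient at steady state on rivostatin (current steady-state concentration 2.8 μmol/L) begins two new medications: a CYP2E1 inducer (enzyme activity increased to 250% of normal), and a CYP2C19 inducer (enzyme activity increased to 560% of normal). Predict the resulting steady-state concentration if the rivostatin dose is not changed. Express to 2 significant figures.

The CYP2E1 pathway (24% of clearance) rises to 2.5× activity: 0.24 × 2.5 = 0.6.
The CYP2C19 pathway (60% of clearance) rises to 5.6× activity: 0.6 × 5.6 = 3.36.
The remaining 16% of clearance is unaffected.
New clearance relative to baseline: 0.6 + 3.36 + 0.16 = 4.12.
Dividing the baseline by the relative clearance: 2.8 / 4.12 = 0.68 μmol/L.

0.68 μmol/L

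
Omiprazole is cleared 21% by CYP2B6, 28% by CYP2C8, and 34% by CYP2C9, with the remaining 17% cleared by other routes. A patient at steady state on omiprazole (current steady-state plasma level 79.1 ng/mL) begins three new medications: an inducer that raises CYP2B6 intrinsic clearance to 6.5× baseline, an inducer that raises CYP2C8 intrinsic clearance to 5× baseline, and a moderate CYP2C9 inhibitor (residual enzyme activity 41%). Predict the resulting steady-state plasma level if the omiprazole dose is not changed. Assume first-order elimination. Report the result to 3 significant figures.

25.7 ng/mL

CYP2B6: 0.21 × 6.5 = 1.365
CYP2C8: 0.28 × 5 = 1.4
CYP2C9: 0.34 × 0.41 = 0.1394
Other: 0.17 (unchanged)
New clearance relative to baseline: 1.365 + 1.4 + 0.1394 + 0.17 = 3.0744.
Dividing the baseline by the relative clearance: 79.1 / 3.0744 = 25.7 ng/mL.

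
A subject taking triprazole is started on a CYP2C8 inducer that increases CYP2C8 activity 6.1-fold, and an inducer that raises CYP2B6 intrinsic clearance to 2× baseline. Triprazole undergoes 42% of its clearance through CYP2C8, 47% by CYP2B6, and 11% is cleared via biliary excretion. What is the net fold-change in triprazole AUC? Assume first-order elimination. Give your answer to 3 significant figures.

The CYP2C8 pathway (42% of clearance) rises to 6.1× activity: 0.42 × 6.1 = 2.562.
The CYP2B6 pathway (47% of clearance) is boosted to 2× activity: 0.47 × 2 = 0.94.
The remaining 11% of clearance is unaffected.
Relative clearance = 2.562 + 0.94 + 0.11 = 3.612.
AUC ∝ 1/CL: fold-change = 1 / 3.612 = 0.277.

0.277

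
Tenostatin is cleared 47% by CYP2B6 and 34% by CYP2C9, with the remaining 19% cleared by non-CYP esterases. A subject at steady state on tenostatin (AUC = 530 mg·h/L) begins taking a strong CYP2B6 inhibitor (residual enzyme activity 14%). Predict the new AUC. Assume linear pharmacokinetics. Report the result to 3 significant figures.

CYP2B6: 0.47 × 0.14 = 0.0658
CYP2C9: 0.34 (unchanged)
Other: 0.19 (unchanged)
CL_new/CL_old = 0.0658 + 0.34 + 0.19 = 0.5958.
New AUC = baseline ÷ relative clearance = 530 / 0.5958 = 890 mg·h/L.

890 mg·h/L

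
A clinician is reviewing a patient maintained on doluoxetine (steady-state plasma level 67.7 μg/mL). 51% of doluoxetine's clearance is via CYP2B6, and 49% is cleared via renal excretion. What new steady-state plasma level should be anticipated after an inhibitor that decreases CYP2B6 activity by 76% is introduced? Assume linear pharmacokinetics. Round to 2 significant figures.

The CYP2B6 pathway (51% of clearance) falls to 0.24× activity: 0.51 × 0.24 = 0.1224.
The remaining 49% of clearance is unaffected.
New clearance relative to baseline: 0.1224 + 0.49 = 0.6124.
Steady-state plasma level ∝ 1/CL, so new value = 67.7 / 0.6124 = 1.1 × 10² μg/mL.

1.1 × 10² μg/mL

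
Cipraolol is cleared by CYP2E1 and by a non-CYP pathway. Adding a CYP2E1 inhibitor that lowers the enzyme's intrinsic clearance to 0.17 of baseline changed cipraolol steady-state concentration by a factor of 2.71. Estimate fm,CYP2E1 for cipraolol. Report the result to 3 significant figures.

0.760

Write x for the fraction cleared via CYP2E1. The observed steady-state concentration change means clearance fell to 1/2.71 = 0.369 of baseline.
Setting x·0.17 + (1 − x) = 0.369 and solving: x = (0.369 − 1)/(0.17 − 1) = 0.760.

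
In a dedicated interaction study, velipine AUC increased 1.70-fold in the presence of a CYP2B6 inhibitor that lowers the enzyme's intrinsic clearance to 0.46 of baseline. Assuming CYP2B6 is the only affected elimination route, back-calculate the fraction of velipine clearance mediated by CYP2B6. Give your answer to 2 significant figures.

Write x for the fraction cleared via CYP2B6. The observed AUC change means clearance fell to 1/1.70 = 0.5882 of baseline.
Setting x·0.46 + (1 − x) = 0.5882 and solving: x = (0.5882 − 1)/(0.46 − 1) = 0.76.

0.76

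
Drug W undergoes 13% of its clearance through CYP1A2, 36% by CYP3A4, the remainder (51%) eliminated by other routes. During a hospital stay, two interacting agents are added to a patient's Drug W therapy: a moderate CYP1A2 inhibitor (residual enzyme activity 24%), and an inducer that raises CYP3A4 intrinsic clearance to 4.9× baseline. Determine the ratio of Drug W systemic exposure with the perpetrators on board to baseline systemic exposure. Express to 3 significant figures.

The CYP1A2 pathway (13% of clearance) falls to 0.24× activity: 0.13 × 0.24 = 0.0312.
The CYP3A4 pathway (36% of clearance) rises to 4.9× activity: 0.36 × 4.9 = 1.764.
Non-CYP routes (51%) are unchanged.
Relative clearance = 0.0312 + 1.764 + 0.51 = 2.3052.
Net systemic exposure ratio = 1 / 2.3052 = 0.434.

0.434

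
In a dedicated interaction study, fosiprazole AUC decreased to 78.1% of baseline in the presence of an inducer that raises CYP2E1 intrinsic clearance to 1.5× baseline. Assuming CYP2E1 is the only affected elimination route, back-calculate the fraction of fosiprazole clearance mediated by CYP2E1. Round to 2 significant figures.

CL'/CL = 1 / 0.781 = 1.28
1.5·fm + (1 − fm) = 1.28
fm = (1.28 − 1) / (1.5 − 1) = 0.56

0.56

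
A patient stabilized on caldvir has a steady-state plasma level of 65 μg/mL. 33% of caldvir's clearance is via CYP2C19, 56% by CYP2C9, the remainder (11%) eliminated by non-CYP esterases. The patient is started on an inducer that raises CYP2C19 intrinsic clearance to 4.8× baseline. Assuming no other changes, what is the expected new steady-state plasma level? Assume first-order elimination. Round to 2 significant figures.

CYP2C19: 0.33 × 4.8 = 1.584
CYP2C9: 0.56 (unchanged)
Other: 0.11 (unchanged)
New clearance relative to baseline: 1.584 + 0.56 + 0.11 = 2.254.
Steady-state plasma level ∝ 1/CL, so new value = 65 / 2.254 = 29 μg/mL.

29 μg/mL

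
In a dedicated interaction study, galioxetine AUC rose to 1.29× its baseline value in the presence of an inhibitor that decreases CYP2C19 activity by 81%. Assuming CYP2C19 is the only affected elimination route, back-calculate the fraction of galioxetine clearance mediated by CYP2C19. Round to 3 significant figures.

Call the CYP2C19 fraction fm. After the interaction, CL_new/CL_old = fm × 0.19 + (1 − fm).
AUC ratio = 1 / (new CL fraction), so new CL fraction = 1 / 1.29 = 0.7752.
fm × 0.19 + 1 − fm = 0.7752  ⇒  fm × (0.19 − 1) = −0.2248  ⇒  fm = 0.278.

0.278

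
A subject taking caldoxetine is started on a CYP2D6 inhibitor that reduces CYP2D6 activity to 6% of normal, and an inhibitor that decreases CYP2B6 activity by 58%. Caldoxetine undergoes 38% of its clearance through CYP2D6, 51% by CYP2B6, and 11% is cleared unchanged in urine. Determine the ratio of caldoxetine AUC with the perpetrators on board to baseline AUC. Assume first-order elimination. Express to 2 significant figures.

CYP2D6: 0.38 × 0.06 = 0.0228
CYP2B6: 0.51 × 0.42 = 0.2142
Other: 0.11 (unchanged)
New clearance relative to baseline: 0.0228 + 0.2142 + 0.11 = 0.347.
Because AUC varies inversely with clearance, the combined effect is 1 / 0.347 = 2.9.

2.9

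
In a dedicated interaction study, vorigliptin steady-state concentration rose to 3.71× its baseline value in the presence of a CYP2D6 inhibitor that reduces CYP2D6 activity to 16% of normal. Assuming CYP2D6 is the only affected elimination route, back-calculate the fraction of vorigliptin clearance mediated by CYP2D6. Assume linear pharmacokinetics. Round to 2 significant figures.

Let x = fm,CYP2D6. Because steady-state concentration ∝ 1/CL, relative clearance fell to 1/3.71 = 0.2695.
Setting x·0.16 + (1 − x) = 0.2695 and solving: x = (0.2695 − 1)/(0.16 − 1) = 0.87.

0.87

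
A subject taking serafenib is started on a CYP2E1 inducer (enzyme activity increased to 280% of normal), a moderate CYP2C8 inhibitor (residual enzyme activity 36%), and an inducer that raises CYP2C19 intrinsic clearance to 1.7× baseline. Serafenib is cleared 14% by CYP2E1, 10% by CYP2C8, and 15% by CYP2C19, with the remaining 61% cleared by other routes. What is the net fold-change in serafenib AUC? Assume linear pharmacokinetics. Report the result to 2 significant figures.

The CYP2E1 pathway (14% of clearance) increases to 2.8× activity: 0.14 × 2.8 = 0.392.
The CYP2C8 pathway (10% of clearance) is reduced to 0.36× activity: 0.1 × 0.36 = 0.036.
The CYP2C19 pathway (15% of clearance) is boosted to 1.7× activity: 0.15 × 1.7 = 0.255.
Non-CYP routes (61%) are unchanged.
Relative clearance = 0.392 + 0.036 + 0.255 + 0.61 = 1.293.
Because AUC varies inversely with clearance, the combined effect is 1 / 1.293 = 0.77.

0.77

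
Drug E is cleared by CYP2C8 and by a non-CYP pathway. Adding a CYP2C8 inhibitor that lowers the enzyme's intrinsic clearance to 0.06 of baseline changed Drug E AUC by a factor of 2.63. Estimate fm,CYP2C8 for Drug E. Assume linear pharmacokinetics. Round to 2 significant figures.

0.66

CL'/CL = 1 / 2.63 = 0.3802
0.06·fm + (1 − fm) = 0.3802
fm = (0.3802 − 1) / (0.06 − 1) = 0.66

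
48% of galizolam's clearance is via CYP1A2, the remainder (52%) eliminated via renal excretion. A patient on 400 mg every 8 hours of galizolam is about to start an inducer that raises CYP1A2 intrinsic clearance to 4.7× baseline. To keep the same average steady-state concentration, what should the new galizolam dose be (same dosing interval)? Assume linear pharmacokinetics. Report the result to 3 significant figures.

CYP1A2: 0.48 × 4.7 = 2.256
Other: 0.52 (unchanged)
Relative clearance = 2.256 + 0.52 = 2.776.
To maintain the same steady-state level, dose must scale with clearance: new dose = 400 × 2.776 = 1.11 × 10³ mg.

1.11 × 10³ mg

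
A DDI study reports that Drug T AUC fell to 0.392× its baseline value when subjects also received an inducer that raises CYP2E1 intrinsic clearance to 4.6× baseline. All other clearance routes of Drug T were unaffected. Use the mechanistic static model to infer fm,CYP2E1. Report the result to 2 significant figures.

0.43

Let x = fm,CYP2E1. Because AUC ∝ 1/CL, relative clearance rose to 1/0.392 = 2.551.
Only the CYP2E1 route changed, so 2.551 = x·4.6 + (1 − x), giving x = 0.43.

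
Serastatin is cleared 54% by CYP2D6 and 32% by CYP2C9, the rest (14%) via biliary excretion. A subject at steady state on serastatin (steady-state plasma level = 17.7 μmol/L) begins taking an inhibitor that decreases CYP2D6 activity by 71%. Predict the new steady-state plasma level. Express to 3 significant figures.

CYP2D6: 0.54 × 0.29 = 0.1566
CYP2C9: 0.32 (unchanged)
Other: 0.14 (unchanged)
New clearance relative to baseline: 0.1566 + 0.32 + 0.14 = 0.6166.
With dosing unchanged, steady-state plasma level scales as 1/CL: 17.7 / 0.6166 = 28.7 μmol/L.

28.7 μmol/L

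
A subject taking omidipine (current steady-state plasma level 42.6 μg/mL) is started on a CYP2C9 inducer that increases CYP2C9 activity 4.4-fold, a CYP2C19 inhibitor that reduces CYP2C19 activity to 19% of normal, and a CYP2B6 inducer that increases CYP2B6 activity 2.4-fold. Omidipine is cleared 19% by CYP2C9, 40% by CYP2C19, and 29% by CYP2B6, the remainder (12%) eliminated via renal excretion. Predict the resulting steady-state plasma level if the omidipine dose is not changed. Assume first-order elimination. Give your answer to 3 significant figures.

CYP2C9: 0.19 × 4.4 = 0.836
CYP2C19: 0.4 × 0.19 = 0.076
CYP2B6: 0.29 × 2.4 = 0.696
Other: 0.12 (unchanged)
Relative clearance = 0.836 + 0.076 + 0.696 + 0.12 = 1.728.
Steady-state plasma level ∝ 1/CL: new value = 42.6 / 1.728 = 24.7 μg/mL.

24.7 μg/mL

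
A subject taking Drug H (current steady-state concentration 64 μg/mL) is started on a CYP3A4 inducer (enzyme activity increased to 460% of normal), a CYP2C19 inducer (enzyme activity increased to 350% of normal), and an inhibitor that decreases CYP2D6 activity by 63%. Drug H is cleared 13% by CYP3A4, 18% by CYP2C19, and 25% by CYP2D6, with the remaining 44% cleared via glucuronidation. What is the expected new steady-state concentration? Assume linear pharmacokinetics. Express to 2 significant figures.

36 μg/mL

The CYP3A4 pathway (13% of clearance) rises to 4.6× activity: 0.13 × 4.6 = 0.598.
The CYP2C19 pathway (18% of clearance) is boosted to 3.5× activity: 0.18 × 3.5 = 0.63.
The CYP2D6 pathway (25% of clearance) drops to 0.37× activity: 0.25 × 0.37 = 0.0925.
Non-CYP routes (44%) are unchanged.
CL_new/CL_old = 0.598 + 0.63 + 0.0925 + 0.44 = 1.7605.
New steady-state concentration = 64 / 1.7605 = 36 μg/mL (concentration scales inversely with clearance).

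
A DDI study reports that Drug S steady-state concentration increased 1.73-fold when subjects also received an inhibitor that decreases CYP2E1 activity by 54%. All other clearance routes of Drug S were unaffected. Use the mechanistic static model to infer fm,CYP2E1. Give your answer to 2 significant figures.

0.78

Call the CYP2E1 fraction fm. After the interaction, CL_new/CL_old = fm × 0.46 + (1 − fm).
Steady-state concentration ratio = 1 / (new CL fraction), so new CL fraction = 1 / 1.73 = 0.578.
fm × 0.46 + 1 − fm = 0.578  ⇒  fm × (0.46 − 1) = −0.422  ⇒  fm = 0.78.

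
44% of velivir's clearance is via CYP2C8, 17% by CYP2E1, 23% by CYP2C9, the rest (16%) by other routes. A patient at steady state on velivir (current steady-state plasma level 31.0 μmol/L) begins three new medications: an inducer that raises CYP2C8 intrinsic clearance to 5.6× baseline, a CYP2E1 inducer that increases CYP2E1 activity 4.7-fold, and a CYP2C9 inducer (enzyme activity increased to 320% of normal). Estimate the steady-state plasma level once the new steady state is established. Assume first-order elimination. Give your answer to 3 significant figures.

7.45 μmol/L

The CYP2C8 pathway (44% of clearance) is boosted to 5.6× activity: 0.44 × 5.6 = 2.464.
The CYP2E1 pathway (17% of clearance) increases to 4.7× activity: 0.17 × 4.7 = 0.799.
The CYP2C9 pathway (23% of clearance) is boosted to 3.2× activity: 0.23 × 3.2 = 0.736.
The remaining 16% of clearance is unaffected.
New clearance relative to baseline: 2.464 + 0.799 + 0.736 + 0.16 = 4.159.
Steady-state plasma level ∝ 1/CL: new value = 31.0 / 4.159 = 7.45 μmol/L.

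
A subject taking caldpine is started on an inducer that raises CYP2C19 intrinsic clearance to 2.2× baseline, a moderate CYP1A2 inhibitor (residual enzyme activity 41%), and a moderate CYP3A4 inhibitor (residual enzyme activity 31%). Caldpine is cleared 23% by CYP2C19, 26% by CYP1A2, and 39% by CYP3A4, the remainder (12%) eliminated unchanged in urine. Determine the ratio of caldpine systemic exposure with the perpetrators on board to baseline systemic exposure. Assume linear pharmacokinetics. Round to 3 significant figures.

The CYP2C19 pathway (23% of clearance) rises to 2.2× activity: 0.23 × 2.2 = 0.506.
The CYP1A2 pathway (26% of clearance) is reduced to 0.41× activity: 0.26 × 0.41 = 0.1066.
The CYP3A4 pathway (39% of clearance) drops to 0.31× activity: 0.39 × 0.31 = 0.1209.
The remaining 12% of clearance is unaffected.
CL_new/CL_old = 0.506 + 0.1066 + 0.1209 + 0.12 = 0.8535.
Because systemic exposure varies inversely with clearance, the combined effect is 1 / 0.8535 = 1.17.

1.17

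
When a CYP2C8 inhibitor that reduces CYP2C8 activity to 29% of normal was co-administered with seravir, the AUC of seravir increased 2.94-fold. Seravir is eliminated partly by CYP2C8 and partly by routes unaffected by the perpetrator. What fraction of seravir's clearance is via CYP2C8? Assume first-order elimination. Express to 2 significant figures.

Write x for the fraction cleared via CYP2C8. The observed AUC change means clearance fell to 1/2.94 = 0.3401 of baseline.
Setting x·0.29 + (1 − x) = 0.3401 and solving: x = (0.3401 − 1)/(0.29 − 1) = 0.93.

0.93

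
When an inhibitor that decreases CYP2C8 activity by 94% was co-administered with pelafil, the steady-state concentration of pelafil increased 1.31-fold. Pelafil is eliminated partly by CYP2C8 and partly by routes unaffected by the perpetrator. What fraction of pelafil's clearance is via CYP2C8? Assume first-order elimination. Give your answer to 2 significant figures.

Let x = fm,CYP2C8. Because steady-state concentration ∝ 1/CL, relative clearance fell to 1/1.31 = 0.7634.
Setting x·0.06 + (1 − x) = 0.7634 and solving: x = (0.7634 − 1)/(0.06 − 1) = 0.25.

0.25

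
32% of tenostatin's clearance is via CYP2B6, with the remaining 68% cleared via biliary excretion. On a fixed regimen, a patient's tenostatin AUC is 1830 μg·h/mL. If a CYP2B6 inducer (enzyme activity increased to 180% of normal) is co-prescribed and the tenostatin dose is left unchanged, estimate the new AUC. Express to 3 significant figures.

The CYP2B6 pathway (32% of clearance) rises to 1.8× activity: 0.32 × 1.8 = 0.576.
The remaining 68% of clearance is unaffected.
Relative clearance = 0.576 + 0.68 = 1.256.
New AUC = baseline ÷ relative clearance = 1830 / 1.256 = 1.46 × 10³ μg·h/mL.

1.46 × 10³ μg·h/mL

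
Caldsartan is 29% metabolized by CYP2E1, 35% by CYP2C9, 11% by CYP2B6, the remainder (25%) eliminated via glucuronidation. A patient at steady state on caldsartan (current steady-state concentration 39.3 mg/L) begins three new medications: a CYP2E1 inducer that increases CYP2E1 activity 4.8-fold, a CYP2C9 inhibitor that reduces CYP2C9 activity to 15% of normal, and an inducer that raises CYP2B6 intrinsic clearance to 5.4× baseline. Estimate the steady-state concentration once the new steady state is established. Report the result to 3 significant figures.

17.2 mg/L

The CYP2E1 pathway (29% of clearance) increases to 4.8× activity: 0.29 × 4.8 = 1.392.
The CYP2C9 pathway (35% of clearance) is reduced to 0.15× activity: 0.35 × 0.15 = 0.0525.
The CYP2B6 pathway (11% of clearance) increases to 5.4× activity: 0.11 × 5.4 = 0.594.
The remaining 25% of clearance is unaffected.
Relative clearance = 1.392 + 0.0525 + 0.594 + 0.25 = 2.2885.
New steady-state concentration = 39.3 / 2.2885 = 17.2 mg/L (concentration scales inversely with clearance).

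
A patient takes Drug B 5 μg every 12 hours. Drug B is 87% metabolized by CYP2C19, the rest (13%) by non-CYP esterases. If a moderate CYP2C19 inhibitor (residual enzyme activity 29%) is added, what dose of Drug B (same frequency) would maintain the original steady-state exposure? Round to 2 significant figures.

The CYP2C19 pathway (87% of clearance) drops to 0.29× activity: 0.87 × 0.29 = 0.2523.
Non-CYP routes (13%) are unchanged.
Relative clearance = 0.2523 + 0.13 = 0.3823.
Css,avg = (dose rate)/CL, so holding Css fixed requires dose ∝ CL: 5 × 0.3823 = 1.9 μg.

1.9 μg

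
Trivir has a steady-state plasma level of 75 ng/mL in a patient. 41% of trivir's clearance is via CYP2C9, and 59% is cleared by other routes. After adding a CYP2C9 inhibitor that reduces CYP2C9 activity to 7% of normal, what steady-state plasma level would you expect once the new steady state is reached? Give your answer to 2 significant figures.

CYP2C9: 0.41 × 0.07 = 0.0287
Other: 0.59 (unchanged)
New clearance relative to baseline: 0.0287 + 0.59 = 0.6187.
Steady-state plasma level ∝ 1/CL, so new value = 75 / 0.6187 = 1.2 × 10² ng/mL.

1.2 × 10² ng/mL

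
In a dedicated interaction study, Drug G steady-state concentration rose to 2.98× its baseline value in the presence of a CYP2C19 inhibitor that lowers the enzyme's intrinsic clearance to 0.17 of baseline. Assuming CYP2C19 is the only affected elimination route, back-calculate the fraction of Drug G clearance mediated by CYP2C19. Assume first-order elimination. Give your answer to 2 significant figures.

Let x = fm,CYP2C19. Because steady-state concentration ∝ 1/CL, relative clearance fell to 1/2.98 = 0.3356.
Only the CYP2C19 route changed, so 0.3356 = x·0.17 + (1 − x), giving x = 0.80.

0.80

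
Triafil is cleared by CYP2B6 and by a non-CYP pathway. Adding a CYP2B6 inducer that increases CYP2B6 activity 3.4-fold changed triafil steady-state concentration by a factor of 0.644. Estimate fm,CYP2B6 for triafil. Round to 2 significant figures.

0.23

Call the CYP2B6 fraction fm. After the interaction, CL_new/CL_old = fm × 3.4 + (1 − fm).
Steady-state concentration ratio = 1 / (new CL fraction), so new CL fraction = 1 / 0.644 = 1.553.
fm × 3.4 + 1 − fm = 1.553  ⇒  fm × (3.4 − 1) = 0.5528  ⇒  fm = 0.23.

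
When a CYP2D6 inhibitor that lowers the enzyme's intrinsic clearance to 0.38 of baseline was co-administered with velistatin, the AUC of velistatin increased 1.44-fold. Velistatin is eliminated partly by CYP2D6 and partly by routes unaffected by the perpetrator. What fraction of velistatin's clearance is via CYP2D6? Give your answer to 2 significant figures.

Let fm be the CYP2D6 fraction. New clearance relative to baseline = fm × 0.38 + (1 − fm).
AUC ratio = 1 / (new CL fraction), so new CL fraction = 1 / 1.44 = 0.6944.
fm × 0.38 + 1 − fm = 0.6944  ⇒  fm × (0.38 − 1) = −0.3056  ⇒  fm = 0.49.

0.49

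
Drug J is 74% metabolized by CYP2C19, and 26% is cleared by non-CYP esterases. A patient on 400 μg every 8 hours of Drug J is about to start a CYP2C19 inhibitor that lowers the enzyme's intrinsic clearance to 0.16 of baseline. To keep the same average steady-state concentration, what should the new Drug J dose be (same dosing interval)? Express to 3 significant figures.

CYP2C19: 0.74 × 0.16 = 0.1184
Other: 0.26 (unchanged)
CL_new/CL_old = 0.1184 + 0.26 = 0.3784.
Exposure is unchanged when dose changes in proportion to clearance. New dose = 400 μg × 0.3784 = 151 μg.

151 μg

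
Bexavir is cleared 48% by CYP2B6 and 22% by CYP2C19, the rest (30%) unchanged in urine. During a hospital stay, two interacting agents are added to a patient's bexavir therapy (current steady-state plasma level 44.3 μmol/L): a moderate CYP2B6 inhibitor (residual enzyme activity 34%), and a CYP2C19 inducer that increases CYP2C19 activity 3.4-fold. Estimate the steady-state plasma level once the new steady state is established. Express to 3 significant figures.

36.6 μmol/L

The CYP2B6 pathway (48% of clearance) drops to 0.34× activity: 0.48 × 0.34 = 0.1632.
The CYP2C19 pathway (22% of clearance) increases to 3.4× activity: 0.22 × 3.4 = 0.748.
The remaining 30% of clearance is unaffected.
New clearance relative to baseline: 0.1632 + 0.748 + 0.3 = 1.2112.
New steady-state plasma level = 44.3 / 1.2112 = 36.6 μmol/L (concentration scales inversely with clearance).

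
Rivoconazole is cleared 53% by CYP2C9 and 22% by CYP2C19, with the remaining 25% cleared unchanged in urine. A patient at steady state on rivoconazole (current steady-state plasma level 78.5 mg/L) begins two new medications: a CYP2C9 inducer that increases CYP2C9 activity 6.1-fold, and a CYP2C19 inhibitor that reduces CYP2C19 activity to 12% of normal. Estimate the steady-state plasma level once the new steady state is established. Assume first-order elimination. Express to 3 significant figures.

22.4 mg/L

CYP2C9: 0.53 × 6.1 = 3.233
CYP2C19: 0.22 × 0.12 = 0.0264
Other: 0.25 (unchanged)
CL_new/CL_old = 3.233 + 0.0264 + 0.25 = 3.5094.
Steady-state plasma level ∝ 1/CL: new value = 78.5 / 3.5094 = 22.4 mg/L.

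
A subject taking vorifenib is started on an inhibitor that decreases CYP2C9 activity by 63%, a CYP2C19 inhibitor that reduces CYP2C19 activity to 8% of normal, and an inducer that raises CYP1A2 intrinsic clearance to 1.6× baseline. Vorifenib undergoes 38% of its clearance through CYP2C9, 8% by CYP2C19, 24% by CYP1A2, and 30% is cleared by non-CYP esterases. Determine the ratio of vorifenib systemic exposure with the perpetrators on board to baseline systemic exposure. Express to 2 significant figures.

1.2

CYP2C9: 0.38 × 0.37 = 0.1406
CYP2C19: 0.08 × 0.08 = 0.0064
CYP1A2: 0.24 × 1.6 = 0.384
Other: 0.3 (unchanged)
Relative clearance = 0.1406 + 0.0064 + 0.384 + 0.3 = 0.831.
Systemic exposure ∝ 1/CL: fold-change = 1 / 0.831 = 1.2.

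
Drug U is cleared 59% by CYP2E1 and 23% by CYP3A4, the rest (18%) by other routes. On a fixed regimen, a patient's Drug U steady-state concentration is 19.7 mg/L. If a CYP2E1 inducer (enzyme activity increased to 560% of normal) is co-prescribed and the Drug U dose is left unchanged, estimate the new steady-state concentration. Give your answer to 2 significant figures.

The CYP2E1 pathway (59% of clearance) rises to 5.6× activity: 0.59 × 5.6 = 3.304.
CYP3A4 (23%) and the residual 18% are unaffected.
CL_new/CL_old = 3.304 + 0.23 + 0.18 = 3.714.
Steady-state concentration ∝ 1/CL, so new value = 19.7 / 3.714 = 5.3 mg/L.

5.3 mg/L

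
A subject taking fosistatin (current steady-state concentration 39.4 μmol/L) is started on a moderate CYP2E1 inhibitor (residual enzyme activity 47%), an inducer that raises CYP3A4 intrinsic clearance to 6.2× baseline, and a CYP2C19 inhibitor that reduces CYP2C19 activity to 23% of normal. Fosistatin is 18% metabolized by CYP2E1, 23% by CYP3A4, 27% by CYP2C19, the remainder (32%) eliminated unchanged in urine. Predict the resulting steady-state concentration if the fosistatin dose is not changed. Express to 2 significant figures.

21 μmol/L

The CYP2E1 pathway (18% of clearance) is reduced to 0.47× activity: 0.18 × 0.47 = 0.0846.
The CYP3A4 pathway (23% of clearance) increases to 6.2× activity: 0.23 × 6.2 = 1.426.
The CYP2C19 pathway (27% of clearance) is reduced to 0.23× activity: 0.27 × 0.23 = 0.0621.
The remaining 32% of clearance is unaffected.
Relative clearance = 0.0846 + 1.426 + 0.0621 + 0.32 = 1.8927.
Dividing the baseline by the relative clearance: 39.4 / 1.8927 = 21 μmol/L.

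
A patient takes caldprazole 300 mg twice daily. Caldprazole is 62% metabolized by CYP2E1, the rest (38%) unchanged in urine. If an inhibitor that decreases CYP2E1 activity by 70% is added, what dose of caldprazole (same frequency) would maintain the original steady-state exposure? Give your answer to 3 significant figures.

The CYP2E1 pathway (62% of clearance) falls to 0.3× activity: 0.62 × 0.3 = 0.186.
Non-CYP routes (38%) are unchanged.
New clearance relative to baseline: 0.186 + 0.38 = 0.566.
Css,avg = (dose rate)/CL, so holding Css fixed requires dose ∝ CL: 300 × 0.566 = 170 mg.

170 mg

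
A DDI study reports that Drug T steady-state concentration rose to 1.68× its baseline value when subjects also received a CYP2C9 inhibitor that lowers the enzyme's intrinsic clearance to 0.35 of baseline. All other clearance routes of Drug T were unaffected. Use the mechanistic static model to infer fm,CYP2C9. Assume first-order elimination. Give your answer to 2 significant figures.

0.62

CL'/CL = 1 / 1.68 = 0.5952
0.35·fm + (1 − fm) = 0.5952
fm = (0.5952 − 1) / (0.35 − 1) = 0.62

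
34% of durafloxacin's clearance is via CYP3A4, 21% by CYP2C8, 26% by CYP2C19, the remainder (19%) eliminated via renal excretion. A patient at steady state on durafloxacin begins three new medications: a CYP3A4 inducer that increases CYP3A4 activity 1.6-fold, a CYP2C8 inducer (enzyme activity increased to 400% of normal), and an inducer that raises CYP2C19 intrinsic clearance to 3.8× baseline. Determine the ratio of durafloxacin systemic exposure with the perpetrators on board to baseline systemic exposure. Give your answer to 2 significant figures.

0.39

The CYP3A4 pathway (34% of clearance) rises to 1.6× activity: 0.34 × 1.6 = 0.544.
The CYP2C8 pathway (21% of clearance) increases to 4× activity: 0.21 × 4 = 0.84.
The CYP2C19 pathway (26% of clearance) increases to 3.8× activity: 0.26 × 3.8 = 0.988.
Non-CYP routes (19%) are unchanged.
Relative clearance = 0.544 + 0.84 + 0.988 + 0.19 = 2.562.
Systemic exposure ∝ 1/CL: fold-change = 1 / 2.562 = 0.39.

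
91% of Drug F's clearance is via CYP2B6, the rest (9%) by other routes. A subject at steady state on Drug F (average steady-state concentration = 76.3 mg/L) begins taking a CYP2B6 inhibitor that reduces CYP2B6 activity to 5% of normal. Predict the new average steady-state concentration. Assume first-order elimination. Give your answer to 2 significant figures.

The CYP2B6 pathway (91% of clearance) drops to 0.05× activity: 0.91 × 0.05 = 0.0455.
The remaining 9% of clearance is unaffected.
New clearance relative to baseline: 0.0455 + 0.09 = 0.1355.
Average steady-state concentration ∝ 1/CL, so new value = 76.3 / 0.1355 = 5.6 × 10² mg/L.

5.6 × 10² mg/L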